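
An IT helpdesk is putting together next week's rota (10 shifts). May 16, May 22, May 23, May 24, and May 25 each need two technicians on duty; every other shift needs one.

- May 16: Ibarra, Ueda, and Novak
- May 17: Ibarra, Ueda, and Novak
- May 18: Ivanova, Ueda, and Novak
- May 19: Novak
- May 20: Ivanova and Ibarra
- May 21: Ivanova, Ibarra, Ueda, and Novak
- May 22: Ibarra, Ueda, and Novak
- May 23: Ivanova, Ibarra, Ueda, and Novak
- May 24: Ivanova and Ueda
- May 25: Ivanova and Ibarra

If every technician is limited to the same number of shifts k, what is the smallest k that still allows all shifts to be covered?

With 4 technicians and 15 worker-slots to fill, someone must work at least ⌈15/4⌉ = 4 shifts, so k ≥ 4.
k = 4 works: May 16→Ibarra+Ueda, May 17→Ibarra, May 18→Ivanova, May 19→Novak, May 20→Ivanova, May 21→Novak, May 22→Ibarra+Ueda, May 23→Ueda+Novak, May 24→Ivanova+Ueda, May 25→Ivanova+Ibarra.
Loads: Ivanova 4, Ibarra 4, Ueda 4, Novak 3 — all ≤ 4.

4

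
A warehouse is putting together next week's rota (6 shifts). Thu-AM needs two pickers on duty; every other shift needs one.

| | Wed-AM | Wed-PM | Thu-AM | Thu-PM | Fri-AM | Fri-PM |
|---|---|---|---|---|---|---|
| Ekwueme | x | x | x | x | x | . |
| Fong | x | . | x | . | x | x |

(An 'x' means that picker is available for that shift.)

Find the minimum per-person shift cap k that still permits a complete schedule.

4

With 2 pickers and 7 worker-slots to fill, someone must work at least ⌈7/2⌉ = 4 shifts, so k ≥ 4.
k = 4 works: Wed-AM→Ekwueme, Wed-PM→Ekwueme, Thu-AM→Ekwueme+Fong, Thu-PM→Ekwueme, Fri-AM→Fong, Fri-PM→Fong.
Loads: Ekwueme 4, Fong 3 — all ≤ 4.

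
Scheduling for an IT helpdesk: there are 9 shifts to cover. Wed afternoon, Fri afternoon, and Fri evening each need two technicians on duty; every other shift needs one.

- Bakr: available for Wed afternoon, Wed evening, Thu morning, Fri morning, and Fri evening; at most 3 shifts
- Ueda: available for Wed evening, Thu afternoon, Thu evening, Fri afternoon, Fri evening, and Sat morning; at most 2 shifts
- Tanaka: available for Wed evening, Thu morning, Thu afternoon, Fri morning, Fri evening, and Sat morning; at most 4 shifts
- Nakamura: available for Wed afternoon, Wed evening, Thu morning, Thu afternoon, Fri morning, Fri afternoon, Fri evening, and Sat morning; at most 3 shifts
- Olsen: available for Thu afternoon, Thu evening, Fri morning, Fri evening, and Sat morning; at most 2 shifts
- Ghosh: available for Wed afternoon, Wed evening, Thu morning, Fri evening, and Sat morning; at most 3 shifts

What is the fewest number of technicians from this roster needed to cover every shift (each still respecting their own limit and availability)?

4

12 slots to fill and no one can take more than 4, so at least ⌈12/4⌉ = 3 technicians are needed.
Any 3 technicians together have capacity at most 4+3+3 = 10 < 12 slots, so 3 can never suffice.
Bakr, Ueda, Tanaka, and Nakamura alone can cover everything: Wed afternoon→Bakr+Nakamura, Wed evening→Tanaka, Thu morning→Bakr, Thu afternoon→Tanaka, Thu evening→Ueda, Fri morning→Bakr, Fri afternoon→Ueda+Nakamura, Fri evening→Tanaka+Nakamura, Sat morning→Tanaka.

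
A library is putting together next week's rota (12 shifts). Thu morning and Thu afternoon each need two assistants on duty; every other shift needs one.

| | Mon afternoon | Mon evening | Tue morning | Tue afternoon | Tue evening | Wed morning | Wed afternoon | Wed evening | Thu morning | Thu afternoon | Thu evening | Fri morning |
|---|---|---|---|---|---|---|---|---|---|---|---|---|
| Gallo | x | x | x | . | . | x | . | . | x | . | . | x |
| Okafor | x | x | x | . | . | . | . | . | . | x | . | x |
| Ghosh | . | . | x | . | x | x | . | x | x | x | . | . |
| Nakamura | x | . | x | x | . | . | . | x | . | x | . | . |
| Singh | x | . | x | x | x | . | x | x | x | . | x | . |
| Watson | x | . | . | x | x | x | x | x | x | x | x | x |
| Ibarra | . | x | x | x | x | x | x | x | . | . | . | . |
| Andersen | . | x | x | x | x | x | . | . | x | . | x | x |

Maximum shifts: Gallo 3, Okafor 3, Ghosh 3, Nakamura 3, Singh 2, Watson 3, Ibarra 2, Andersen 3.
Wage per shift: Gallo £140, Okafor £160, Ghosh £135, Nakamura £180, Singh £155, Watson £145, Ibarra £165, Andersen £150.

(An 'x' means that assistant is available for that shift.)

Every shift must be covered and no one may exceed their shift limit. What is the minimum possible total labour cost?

£2020

Picking the cheapest available assistant for each shift independently would cost £1950, but that ignores the shift limits.
An optimal schedule: Mon afternoon→Gallo, Mon evening→Gallo, Tue morning→Andersen, Tue afternoon→Andersen, Tue evening→Ghosh, Wed morning→Ghosh, Wed afternoon→Watson, Wed evening→Singh, Thu morning→Andersen+Singh, Thu afternoon→Ghosh+Watson, Thu evening→Watson, Fri morning→Gallo.
Total: 140 + 140 + 150 + 150 + 135 + 135 + 145 + 155 + 150 + 155 + 135 + 145 + 145 + 140 = £2020.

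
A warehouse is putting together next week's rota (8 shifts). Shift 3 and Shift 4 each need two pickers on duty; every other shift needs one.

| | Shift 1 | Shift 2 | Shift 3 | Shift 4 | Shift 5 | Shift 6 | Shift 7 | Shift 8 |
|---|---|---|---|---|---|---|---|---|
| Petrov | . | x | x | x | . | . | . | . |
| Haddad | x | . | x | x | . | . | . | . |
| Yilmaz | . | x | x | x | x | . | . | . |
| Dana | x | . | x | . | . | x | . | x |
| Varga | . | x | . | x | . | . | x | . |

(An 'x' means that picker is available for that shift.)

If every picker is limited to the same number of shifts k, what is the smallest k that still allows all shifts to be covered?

With 5 pickers and 10 worker-slots to fill, someone must work at least ⌈10/5⌉ = 2 shifts, so k ≥ 2.
k = 2 works: Shift 1→Haddad, Shift 2→Petrov, Shift 3→Petrov+Haddad, Shift 4→Yilmaz+Varga, Shift 5→Yilmaz, Shift 6→Dana, Shift 7→Varga, Shift 8→Dana.
Loads: Petrov 2, Haddad 2, Yilmaz 2, Dana 2, Varga 2 — all ≤ 2.

2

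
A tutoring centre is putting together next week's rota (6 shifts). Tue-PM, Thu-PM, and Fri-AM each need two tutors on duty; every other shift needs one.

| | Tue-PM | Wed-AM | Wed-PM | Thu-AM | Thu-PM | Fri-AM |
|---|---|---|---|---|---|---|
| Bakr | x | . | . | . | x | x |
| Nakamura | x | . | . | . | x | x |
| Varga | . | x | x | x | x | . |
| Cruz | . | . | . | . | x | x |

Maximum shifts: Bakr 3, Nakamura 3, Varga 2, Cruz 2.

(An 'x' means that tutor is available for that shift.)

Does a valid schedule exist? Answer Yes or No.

Total capacity is 10 and 9 slots are needed, so capacity alone doesn't rule it out.
Shifts {Wed-AM, Wed-PM, Thu-AM} need 3 worker-slots in total, but the tutors available for any of those shifts (Varga) can supply at most 2 among them. So no valid schedule exists.

No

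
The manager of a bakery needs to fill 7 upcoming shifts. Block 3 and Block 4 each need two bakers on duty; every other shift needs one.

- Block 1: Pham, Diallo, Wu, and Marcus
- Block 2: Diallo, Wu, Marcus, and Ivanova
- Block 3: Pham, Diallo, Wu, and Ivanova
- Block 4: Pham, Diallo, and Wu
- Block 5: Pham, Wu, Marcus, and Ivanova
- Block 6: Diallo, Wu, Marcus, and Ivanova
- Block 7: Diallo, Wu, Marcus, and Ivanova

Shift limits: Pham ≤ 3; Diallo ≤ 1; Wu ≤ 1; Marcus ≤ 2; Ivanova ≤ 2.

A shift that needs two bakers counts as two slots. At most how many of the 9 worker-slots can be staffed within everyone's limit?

Total capacity across all bakers is 3+1+1+2+2 = 9, and 9 slots are needed, so at most 9 can be filled.
An assignment achieving 9: Block 1→Pham, Block 2→Wu, Block 3→Pham+Ivanova, Block 4→Pham+Diallo, Block 5→Marcus, Block 6→Marcus, Block 7→Ivanova.
Loads: Pham 3/3, Diallo 1/1, Wu 1/1, Marcus 2/2, Ivanova 2/2.

9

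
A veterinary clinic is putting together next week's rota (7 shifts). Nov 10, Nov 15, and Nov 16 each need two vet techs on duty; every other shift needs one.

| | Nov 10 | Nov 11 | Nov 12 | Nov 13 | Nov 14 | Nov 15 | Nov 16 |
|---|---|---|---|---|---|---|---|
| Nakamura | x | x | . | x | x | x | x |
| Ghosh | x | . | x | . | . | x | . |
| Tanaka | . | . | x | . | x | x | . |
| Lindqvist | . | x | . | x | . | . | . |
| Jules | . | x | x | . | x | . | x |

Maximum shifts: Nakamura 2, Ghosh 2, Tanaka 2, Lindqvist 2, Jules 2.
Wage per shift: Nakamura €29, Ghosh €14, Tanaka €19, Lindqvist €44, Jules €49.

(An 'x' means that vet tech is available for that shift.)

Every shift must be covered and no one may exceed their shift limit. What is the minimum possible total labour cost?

Nov 10 can only be covered by Nakamura and Ghosh, so that assignment is forced.
Nov 16 can only be covered by Nakamura and Jules, so that assignment is forced.
Picking the cheapest available vet tech for each shift independently would cost €245, but that ignores the shift limits.
An optimal schedule: Nov 10→Nakamura+Ghosh, Nov 11→Lindqvist, Nov 12→Tanaka, Nov 13→Lindqvist, Nov 14→Jules, Nov 15→Ghosh+Tanaka, Nov 16→Nakamura+Jules.
Total: 29 + 14 + 44 + 19 + 44 + 49 + 14 + 19 + 29 + 49 = €310.

€310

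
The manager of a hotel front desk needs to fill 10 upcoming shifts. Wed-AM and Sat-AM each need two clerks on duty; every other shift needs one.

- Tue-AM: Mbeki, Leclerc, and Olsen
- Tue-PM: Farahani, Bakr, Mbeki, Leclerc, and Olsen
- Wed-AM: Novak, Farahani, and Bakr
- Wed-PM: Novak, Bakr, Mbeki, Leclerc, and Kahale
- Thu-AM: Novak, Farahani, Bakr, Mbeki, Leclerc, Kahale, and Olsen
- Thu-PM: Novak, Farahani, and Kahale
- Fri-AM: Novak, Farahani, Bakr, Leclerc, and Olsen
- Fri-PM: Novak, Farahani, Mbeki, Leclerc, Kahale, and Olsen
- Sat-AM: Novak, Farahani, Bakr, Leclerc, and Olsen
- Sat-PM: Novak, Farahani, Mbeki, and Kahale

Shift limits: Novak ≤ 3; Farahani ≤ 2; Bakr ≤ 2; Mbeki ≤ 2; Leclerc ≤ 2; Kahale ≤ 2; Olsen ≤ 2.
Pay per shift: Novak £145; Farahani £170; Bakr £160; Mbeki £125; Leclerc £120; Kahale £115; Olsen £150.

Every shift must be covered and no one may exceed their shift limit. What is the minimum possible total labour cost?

Picking the cheapest available clerk for each shift independently would cost £1505, but that ignores the shift limits.
An optimal schedule: Tue-AM→Leclerc, Tue-PM→Leclerc, Wed-AM→Novak+Bakr, Wed-PM→Mbeki, Thu-AM→Olsen, Thu-PM→Kahale, Fri-AM→Novak, Fri-PM→Mbeki, Sat-AM→Novak+Olsen, Sat-PM→Kahale.
Total: 120 + 120 + 145 + 160 + 125 + 150 + 115 + 145 + 125 + 145 + 150 + 115 = £1615.

£1615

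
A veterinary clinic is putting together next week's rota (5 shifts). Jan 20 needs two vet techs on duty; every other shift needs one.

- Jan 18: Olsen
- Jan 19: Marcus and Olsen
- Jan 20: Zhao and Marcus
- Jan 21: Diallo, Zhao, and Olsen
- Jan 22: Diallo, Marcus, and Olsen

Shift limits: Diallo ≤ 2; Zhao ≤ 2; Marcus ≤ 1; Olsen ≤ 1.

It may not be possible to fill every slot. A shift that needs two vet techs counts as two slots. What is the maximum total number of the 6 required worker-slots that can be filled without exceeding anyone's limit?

5

Total capacity across all vet techs is 2+2+1+1 = 6, and 6 slots are needed, so at most 6 can be filled.
Shifts {Jan 18, Jan 19, Jan 20} need 4 slots but only Zhao, Marcus, and Olsen are available for them, supplying at most 3 — so at least 1 slot must go unfilled.
An assignment achieving 5: Jan 18→Olsen, Jan 19→Marcus, Jan 20→Zhao, Jan 21→Diallo, Jan 22→Diallo.
Loads: Diallo 2/2, Zhao 1/2, Marcus 1/1, Olsen 1/1.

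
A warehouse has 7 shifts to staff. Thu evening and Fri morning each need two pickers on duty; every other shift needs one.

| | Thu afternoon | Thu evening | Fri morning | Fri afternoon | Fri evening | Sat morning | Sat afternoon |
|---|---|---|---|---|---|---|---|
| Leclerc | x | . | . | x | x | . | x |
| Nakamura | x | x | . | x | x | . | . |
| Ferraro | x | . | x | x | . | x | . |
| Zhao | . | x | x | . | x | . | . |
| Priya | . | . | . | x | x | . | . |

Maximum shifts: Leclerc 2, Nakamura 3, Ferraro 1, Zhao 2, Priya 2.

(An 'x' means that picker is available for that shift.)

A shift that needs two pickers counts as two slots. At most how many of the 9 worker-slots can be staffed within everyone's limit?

8

Total capacity across all pickers is 2+3+1+2+2 = 10, and 9 slots are needed, so at most 9 can be filled.
Shifts {Fri morning, Sat morning} need 3 slots but only Ferraro and Zhao are available for them, supplying at most 2 — so at least 1 slot must go unfilled.
An assignment achieving 8: Thu afternoon→Leclerc, Thu evening→Nakamura+Zhao, Fri morning→Zhao, Fri afternoon→Nakamura, Fri evening→Nakamura, Sat morning→Ferraro, Sat afternoon→Leclerc.
Loads: Leclerc 2/2, Nakamura 3/3, Ferraro 1/1, Zhao 2/2, Priya 0/2.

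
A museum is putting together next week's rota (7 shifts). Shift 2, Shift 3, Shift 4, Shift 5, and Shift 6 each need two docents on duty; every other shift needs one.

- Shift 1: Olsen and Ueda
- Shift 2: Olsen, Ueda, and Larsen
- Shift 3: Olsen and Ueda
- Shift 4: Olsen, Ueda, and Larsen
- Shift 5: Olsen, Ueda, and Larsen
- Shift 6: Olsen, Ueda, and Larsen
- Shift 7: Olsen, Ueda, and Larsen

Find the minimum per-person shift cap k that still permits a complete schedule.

With 3 docents and 12 worker-slots to fill, someone must work at least ⌈12/3⌉ = 4 shifts, so k ≥ 4.
k = 4 works: Shift 1→Olsen, Shift 2→Olsen+Ueda, Shift 3→Olsen+Ueda, Shift 4→Olsen+Larsen, Shift 5→Ueda+Larsen, Shift 6→Ueda+Larsen, Shift 7→Larsen.
Loads: Olsen 4, Ueda 4, Larsen 4 — all ≤ 4.

4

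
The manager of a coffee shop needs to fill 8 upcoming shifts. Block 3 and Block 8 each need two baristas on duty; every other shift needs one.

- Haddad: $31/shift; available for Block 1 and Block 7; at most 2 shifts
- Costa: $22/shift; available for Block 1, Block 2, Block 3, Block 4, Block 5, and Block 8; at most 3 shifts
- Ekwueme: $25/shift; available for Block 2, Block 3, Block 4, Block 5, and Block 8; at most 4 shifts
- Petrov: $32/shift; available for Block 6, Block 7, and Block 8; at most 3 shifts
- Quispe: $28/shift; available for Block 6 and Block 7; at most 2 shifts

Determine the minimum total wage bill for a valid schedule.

$253

Block 3 can only be covered by Costa and Ekwueme, so that assignment is forced.
Picking the cheapest available barista for each shift independently would cost $238, but that ignores the shift limits.
An optimal schedule: Block 1→Haddad, Block 2→Costa, Block 3→Costa+Ekwueme, Block 4→Ekwueme, Block 5→Ekwueme, Block 6→Quispe, Block 7→Quispe, Block 8→Costa+Ekwueme.
Total: 31 + 22 + 22 + 25 + 25 + 25 + 28 + 28 + 22 + 25 = $253.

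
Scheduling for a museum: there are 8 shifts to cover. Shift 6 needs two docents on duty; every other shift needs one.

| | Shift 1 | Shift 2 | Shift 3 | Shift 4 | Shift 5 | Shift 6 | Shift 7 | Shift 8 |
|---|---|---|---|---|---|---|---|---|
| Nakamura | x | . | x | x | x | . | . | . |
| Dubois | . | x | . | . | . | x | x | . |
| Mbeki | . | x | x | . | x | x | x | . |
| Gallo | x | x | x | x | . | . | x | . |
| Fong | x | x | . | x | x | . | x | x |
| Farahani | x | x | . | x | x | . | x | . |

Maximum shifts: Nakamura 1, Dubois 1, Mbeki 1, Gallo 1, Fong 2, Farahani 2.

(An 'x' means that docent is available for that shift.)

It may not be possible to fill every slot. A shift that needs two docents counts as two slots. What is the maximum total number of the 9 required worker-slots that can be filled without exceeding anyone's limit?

8

Total capacity across all docents is 1+1+1+1+2+2 = 8, and 9 slots are needed, so at most 8 can be filled.
An assignment achieving 8: Shift 1→Gallo, Shift 2→Farahani, Shift 3→Nakamura, Shift 4→Fong, Shift 5→Farahani, Shift 6→Dubois+Mbeki, Shift 8→Fong.
Loads: Nakamura 1/1, Dubois 1/1, Mbeki 1/1, Gallo 1/1, Fong 2/2, Farahani 2/2.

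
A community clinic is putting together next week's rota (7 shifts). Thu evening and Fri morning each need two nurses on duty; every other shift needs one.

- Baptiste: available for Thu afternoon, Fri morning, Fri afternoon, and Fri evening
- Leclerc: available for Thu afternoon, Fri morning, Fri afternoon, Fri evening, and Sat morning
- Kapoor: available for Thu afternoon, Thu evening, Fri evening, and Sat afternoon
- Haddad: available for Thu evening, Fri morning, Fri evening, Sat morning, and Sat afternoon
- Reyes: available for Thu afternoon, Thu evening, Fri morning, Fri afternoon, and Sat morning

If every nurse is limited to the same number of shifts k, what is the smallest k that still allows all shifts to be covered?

With 5 nurses and 9 worker-slots to fill, someone must work at least ⌈9/5⌉ = 2 shifts, so k ≥ 2.
k = 2 works: Thu afternoon→Baptiste, Thu evening→Kapoor+Haddad, Fri morning→Haddad+Reyes, Fri afternoon→Baptiste, Fri evening→Leclerc, Sat morning→Leclerc, Sat afternoon→Kapoor.
Loads: Baptiste 2, Leclerc 2, Kapoor 2, Haddad 2, Reyes 1 — all ≤ 2.

2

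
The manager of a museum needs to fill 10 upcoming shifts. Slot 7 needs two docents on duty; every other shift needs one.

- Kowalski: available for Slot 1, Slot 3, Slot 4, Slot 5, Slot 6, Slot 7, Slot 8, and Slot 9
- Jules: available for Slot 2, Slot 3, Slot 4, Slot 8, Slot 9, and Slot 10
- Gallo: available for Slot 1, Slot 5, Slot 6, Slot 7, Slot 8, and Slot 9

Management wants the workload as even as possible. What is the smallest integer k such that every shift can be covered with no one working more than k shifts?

4

With 3 docents and 11 worker-slots to fill, someone must work at least ⌈11/3⌉ = 4 shifts, so k ≥ 4.
k = 4 works: Slot 1→Kowalski, Slot 2→Jules, Slot 3→Kowalski, Slot 4→Kowalski, Slot 5→Gallo, Slot 6→Gallo, Slot 7→Kowalski+Gallo, Slot 8→Jules, Slot 9→Jules, Slot 10→Jules.
Loads: Kowalski 4, Jules 4, Gallo 3 — all ≤ 4.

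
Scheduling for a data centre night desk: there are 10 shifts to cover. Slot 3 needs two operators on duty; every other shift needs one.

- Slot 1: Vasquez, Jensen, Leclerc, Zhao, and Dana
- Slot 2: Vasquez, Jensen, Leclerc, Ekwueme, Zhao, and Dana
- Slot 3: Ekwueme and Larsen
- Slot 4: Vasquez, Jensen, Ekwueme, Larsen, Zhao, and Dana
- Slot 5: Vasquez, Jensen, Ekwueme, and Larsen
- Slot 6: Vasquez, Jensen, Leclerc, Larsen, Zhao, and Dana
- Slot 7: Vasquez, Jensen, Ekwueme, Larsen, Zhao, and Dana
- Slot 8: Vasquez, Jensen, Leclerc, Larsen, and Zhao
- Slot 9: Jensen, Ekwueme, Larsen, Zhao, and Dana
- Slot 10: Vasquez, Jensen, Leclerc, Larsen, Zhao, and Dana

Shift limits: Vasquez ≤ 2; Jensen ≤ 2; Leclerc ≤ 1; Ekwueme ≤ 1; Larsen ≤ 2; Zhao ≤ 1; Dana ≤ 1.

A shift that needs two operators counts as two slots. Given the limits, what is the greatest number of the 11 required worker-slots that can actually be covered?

Total capacity across all operators is 2+2+1+1+2+1+1 = 10, and 11 slots are needed, so at most 10 can be filled.
An assignment achieving 10: Slot 1→Vasquez, Slot 2→Leclerc, Slot 3→Ekwueme+Larsen, Slot 4→Larsen, Slot 5→Vasquez, Slot 6→Zhao, Slot 7→Dana, Slot 8→Jensen, Slot 9→Jensen.
Loads: Vasquez 2/2, Jensen 2/2, Leclerc 1/1, Ekwueme 1/1, Larsen 2/2, Zhao 1/1, Dana 1/1.

10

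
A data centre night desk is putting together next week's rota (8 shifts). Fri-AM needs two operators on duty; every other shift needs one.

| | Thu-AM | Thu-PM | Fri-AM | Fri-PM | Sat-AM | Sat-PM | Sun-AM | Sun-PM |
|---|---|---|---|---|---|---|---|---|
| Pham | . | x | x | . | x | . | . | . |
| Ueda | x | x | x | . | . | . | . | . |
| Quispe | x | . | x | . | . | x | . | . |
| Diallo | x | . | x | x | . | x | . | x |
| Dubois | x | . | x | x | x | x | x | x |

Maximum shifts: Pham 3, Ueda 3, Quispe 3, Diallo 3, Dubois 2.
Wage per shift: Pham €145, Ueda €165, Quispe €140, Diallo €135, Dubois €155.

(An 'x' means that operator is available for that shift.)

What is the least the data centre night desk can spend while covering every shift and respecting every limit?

€1270

Sun-AM can only be covered by Dubois, so that assignment is forced.
Picking the cheapest available operator for each shift independently would cost €1260, but that ignores the shift limits.
An optimal schedule: Thu-AM→Quispe, Thu-PM→Pham, Fri-AM→Diallo+Quispe, Fri-PM→Diallo, Sat-AM→Pham, Sat-PM→Quispe, Sun-AM→Dubois, Sun-PM→Diallo.
Total: 140 + 145 + 135 + 140 + 135 + 145 + 140 + 155 + 135 = €1270.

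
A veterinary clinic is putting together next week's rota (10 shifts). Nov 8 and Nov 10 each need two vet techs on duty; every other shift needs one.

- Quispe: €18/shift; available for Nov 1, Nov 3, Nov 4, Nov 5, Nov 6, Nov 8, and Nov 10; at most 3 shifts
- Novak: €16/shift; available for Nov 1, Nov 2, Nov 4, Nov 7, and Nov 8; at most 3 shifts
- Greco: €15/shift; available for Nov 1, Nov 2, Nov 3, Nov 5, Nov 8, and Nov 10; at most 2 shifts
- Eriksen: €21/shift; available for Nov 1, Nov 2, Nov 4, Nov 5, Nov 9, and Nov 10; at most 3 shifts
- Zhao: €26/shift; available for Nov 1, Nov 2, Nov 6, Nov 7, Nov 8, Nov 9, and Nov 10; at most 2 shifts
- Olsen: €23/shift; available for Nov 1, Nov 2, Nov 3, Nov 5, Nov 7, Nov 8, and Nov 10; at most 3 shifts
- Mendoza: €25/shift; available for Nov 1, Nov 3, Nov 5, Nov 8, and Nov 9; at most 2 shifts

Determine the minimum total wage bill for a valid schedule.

Picking the cheapest available vet tech for each shift independently would cost €195, but that ignores the shift limits.
An optimal schedule: Nov 1→Eriksen, Nov 2→Greco, Nov 3→Greco, Nov 4→Novak, Nov 5→Quispe, Nov 6→Quispe, Nov 7→Novak, Nov 8→Novak+Olsen, Nov 9→Eriksen, Nov 10→Quispe+Eriksen.
Total: 21 + 15 + 15 + 16 + 18 + 18 + 16 + 16 + 23 + 21 + 18 + 21 = €218.

€218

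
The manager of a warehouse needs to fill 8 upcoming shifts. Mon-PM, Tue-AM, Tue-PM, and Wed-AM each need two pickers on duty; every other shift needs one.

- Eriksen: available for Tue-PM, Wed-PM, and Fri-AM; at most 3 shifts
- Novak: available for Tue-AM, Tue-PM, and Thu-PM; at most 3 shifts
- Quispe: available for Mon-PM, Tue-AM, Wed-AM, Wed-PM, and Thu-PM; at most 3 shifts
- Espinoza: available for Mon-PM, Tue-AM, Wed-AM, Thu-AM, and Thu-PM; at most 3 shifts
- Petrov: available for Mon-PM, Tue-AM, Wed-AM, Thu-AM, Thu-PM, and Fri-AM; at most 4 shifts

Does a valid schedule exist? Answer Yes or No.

Tue-PM can only be covered by Eriksen and Novak, so that assignment is forced.
One valid schedule: Mon-PM→Quispe+Espinoza, Tue-AM→Novak+Quispe, Tue-PM→Eriksen+Novak, Wed-AM→Quispe+Espinoza, Wed-PM→Eriksen, Thu-AM→Espinoza, Thu-PM→Novak, Fri-AM→Eriksen.
Loads: Eriksen 3/3, Novak 3/3, Quispe 3/3, Espinoza 3/3, Petrov 0/4 — all within limits.

Yes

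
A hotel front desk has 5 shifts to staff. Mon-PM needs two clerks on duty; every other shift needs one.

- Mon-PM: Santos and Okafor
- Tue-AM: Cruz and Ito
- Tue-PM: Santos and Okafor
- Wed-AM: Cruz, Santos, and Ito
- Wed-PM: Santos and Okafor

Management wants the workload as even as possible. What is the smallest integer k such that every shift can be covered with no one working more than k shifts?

With 4 clerks and 6 worker-slots to fill, someone must work at least ⌈6/4⌉ = 2 shifts, so k ≥ 2.
k = 2 works: Mon-PM→Santos+Okafor, Tue-AM→Cruz, Tue-PM→Santos, Wed-AM→Cruz, Wed-PM→Okafor.
Loads: Cruz 2, Santos 2, Okafor 2, Ito 0 — all ≤ 2.

2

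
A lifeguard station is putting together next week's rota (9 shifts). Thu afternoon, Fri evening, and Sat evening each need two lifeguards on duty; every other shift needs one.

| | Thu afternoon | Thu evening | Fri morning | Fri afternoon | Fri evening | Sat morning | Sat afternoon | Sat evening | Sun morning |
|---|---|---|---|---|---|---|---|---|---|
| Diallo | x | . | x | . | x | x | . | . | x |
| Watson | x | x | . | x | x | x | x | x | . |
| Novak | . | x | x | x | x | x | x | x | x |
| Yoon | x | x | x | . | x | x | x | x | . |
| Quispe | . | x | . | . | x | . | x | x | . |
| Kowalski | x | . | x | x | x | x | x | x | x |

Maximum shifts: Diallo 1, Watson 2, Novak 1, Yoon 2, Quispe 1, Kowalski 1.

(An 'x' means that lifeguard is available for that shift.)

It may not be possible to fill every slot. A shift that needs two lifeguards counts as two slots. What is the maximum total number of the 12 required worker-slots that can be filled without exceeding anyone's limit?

Total capacity across all lifeguards is 1+2+1+2+1+1 = 8, and 12 slots are needed, so at most 8 can be filled.
An assignment achieving 8: Thu afternoon→Watson+Yoon, Thu evening→Novak, Fri morning→Yoon, Fri afternoon→Watson, Sat morning→Kowalski, Sat afternoon→Quispe, Sun morning→Diallo.
Loads: Diallo 1/1, Watson 2/2, Novak 1/1, Yoon 2/2, Quispe 1/1, Kowalski 1/1.

8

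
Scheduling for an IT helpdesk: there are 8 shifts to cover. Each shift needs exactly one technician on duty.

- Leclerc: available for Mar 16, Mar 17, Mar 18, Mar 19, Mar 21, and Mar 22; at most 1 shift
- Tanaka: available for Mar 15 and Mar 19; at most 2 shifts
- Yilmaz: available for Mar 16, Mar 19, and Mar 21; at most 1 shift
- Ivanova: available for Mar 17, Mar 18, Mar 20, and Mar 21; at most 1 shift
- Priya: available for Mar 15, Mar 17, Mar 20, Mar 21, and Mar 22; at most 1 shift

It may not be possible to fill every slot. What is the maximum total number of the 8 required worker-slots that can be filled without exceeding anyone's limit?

Total capacity across all technicians is 1+2+1+1+1 = 6, and 8 slots are needed, so at most 6 can be filled.
An assignment achieving 6: Mar 15→Tanaka, Mar 16→Leclerc, Mar 18→Ivanova, Mar 19→Tanaka, Mar 20→Priya, Mar 21→Yilmaz.
Loads: Leclerc 1/1, Tanaka 2/2, Yilmaz 1/1, Ivanova 1/1, Priya 1/1.

6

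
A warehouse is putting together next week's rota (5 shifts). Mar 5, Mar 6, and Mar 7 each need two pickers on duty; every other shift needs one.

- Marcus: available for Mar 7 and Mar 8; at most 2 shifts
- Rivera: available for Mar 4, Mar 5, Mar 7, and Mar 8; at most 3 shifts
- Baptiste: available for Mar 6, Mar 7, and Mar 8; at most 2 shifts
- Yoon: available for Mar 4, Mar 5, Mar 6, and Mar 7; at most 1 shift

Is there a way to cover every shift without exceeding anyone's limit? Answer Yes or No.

No

Total capacity is 8 and 8 slots are needed, so capacity alone doesn't rule it out.
Shifts {Mar 5, Mar 6} need 4 worker-slots in total, but the pickers available for any of those shifts (Rivera, Baptiste, and Yoon) can supply at most 3 among them. So no valid schedule exists.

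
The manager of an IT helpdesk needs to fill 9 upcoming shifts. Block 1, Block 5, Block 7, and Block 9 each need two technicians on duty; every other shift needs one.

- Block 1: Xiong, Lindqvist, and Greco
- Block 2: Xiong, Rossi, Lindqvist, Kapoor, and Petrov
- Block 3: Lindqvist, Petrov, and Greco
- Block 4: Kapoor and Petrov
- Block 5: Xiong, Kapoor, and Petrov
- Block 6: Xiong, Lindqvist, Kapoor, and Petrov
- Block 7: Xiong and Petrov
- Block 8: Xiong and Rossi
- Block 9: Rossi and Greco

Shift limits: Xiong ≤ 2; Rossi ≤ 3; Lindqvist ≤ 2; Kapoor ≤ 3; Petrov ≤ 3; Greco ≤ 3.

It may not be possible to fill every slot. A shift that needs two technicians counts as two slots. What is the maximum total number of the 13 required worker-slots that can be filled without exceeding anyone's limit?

Total capacity across all technicians is 2+3+2+3+3+3 = 16, and 13 slots are needed, so at most 13 can be filled.
An assignment achieving 13: Block 1→Lindqvist+Greco, Block 2→Rossi, Block 3→Lindqvist, Block 4→Kapoor, Block 5→Kapoor+Petrov, Block 6→Kapoor, Block 7→Xiong+Petrov, Block 8→Xiong, Block 9→Rossi+Greco.
Loads: Xiong 2/2, Rossi 2/3, Lindqvist 2/2, Kapoor 3/3, Petrov 2/3, Greco 2/3.

13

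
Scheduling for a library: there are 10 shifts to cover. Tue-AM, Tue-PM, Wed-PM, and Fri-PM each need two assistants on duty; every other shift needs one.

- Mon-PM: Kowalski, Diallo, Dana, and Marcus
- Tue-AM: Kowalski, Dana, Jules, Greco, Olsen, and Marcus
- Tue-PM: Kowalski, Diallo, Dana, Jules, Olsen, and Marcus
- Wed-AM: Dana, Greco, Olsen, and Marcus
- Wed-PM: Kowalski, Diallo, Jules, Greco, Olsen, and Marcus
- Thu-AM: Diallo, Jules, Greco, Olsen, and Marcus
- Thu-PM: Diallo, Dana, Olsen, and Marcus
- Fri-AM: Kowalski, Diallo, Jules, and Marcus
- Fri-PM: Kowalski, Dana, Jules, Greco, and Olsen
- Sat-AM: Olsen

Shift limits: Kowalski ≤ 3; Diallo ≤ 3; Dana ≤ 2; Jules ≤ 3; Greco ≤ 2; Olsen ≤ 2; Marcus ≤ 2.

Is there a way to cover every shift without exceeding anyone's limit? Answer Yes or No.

Yes

Sat-AM can only be covered by Olsen, so that assignment is forced.
One valid schedule: Mon-PM→Kowalski, Tue-AM→Jules+Greco, Tue-PM→Diallo+Jules, Wed-AM→Dana, Wed-PM→Jules+Greco, Thu-AM→Diallo, Thu-PM→Diallo, Fri-AM→Kowalski, Fri-PM→Kowalski+Dana, Sat-AM→Olsen.
Loads: Kowalski 3/3, Diallo 3/3, Dana 2/2, Jules 3/3, Greco 2/2, Olsen 1/2, Marcus 0/2 — all within limits.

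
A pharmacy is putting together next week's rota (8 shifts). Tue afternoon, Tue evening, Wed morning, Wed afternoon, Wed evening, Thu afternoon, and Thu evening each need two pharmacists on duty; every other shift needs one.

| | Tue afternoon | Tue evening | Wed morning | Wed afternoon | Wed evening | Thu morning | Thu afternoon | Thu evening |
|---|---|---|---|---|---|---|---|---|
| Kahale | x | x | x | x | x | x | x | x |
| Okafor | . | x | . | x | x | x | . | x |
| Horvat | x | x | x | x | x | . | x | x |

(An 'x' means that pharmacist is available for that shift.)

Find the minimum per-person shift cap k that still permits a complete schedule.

5

With 3 pharmacists and 15 worker-slots to fill, someone must work at least ⌈15/3⌉ = 5 shifts, so k ≥ 5.
k = 5 works: Tue afternoon→Kahale+Horvat, Tue evening→Kahale+Okafor, Wed morning→Kahale+Horvat, Wed afternoon→Kahale+Okafor, Wed evening→Okafor+Horvat, Thu morning→Okafor, Thu afternoon→Kahale+Horvat, Thu evening→Okafor+Horvat.
Loads: Kahale 5, Okafor 5, Horvat 5 — all ≤ 5.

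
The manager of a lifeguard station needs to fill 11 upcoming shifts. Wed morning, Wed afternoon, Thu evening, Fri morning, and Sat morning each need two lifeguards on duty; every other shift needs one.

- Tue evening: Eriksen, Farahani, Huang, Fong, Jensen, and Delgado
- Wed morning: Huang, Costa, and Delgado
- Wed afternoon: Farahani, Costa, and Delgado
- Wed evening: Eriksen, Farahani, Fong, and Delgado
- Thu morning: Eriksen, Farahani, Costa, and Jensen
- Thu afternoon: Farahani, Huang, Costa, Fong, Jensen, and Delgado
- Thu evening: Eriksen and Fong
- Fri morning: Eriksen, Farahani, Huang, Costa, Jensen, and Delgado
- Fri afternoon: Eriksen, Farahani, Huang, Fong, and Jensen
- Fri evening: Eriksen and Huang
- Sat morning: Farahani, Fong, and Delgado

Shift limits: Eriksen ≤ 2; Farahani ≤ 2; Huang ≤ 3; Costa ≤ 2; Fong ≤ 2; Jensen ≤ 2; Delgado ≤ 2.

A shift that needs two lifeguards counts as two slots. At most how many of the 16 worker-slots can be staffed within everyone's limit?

15

Total capacity across all lifeguards is 2+2+3+2+2+2+2 = 15, and 16 slots are needed, so at most 15 can be filled.
An assignment achieving 15: Tue evening→Huang, Wed morning→Huang+Costa, Wed afternoon→Farahani+Costa, Wed evening→Delgado, Thu morning→Jensen, Thu afternoon→Jensen, Thu evening→Eriksen+Fong, Fri morning→Delgado, Fri afternoon→Huang, Fri evening→Eriksen, Sat morning→Farahani+Fong.
Loads: Eriksen 2/2, Farahani 2/2, Huang 3/3, Costa 2/2, Fong 2/2, Jensen 2/2, Delgado 2/2.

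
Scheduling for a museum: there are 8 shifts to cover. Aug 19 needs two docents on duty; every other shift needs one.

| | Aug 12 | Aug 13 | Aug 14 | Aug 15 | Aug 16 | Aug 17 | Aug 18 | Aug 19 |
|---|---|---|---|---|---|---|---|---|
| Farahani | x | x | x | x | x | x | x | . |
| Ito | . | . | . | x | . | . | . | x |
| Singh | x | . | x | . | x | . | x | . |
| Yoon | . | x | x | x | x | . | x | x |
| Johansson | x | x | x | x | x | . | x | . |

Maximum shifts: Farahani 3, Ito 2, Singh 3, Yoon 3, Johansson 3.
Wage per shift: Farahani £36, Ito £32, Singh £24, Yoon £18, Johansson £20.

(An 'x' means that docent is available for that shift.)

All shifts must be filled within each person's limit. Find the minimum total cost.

Aug 17 can only be covered by Farahani, so that assignment is forced.
Aug 19 can only be covered by Ito and Yoon, so that assignment is forced.
Picking the cheapest available docent for each shift independently would cost £196, but that ignores the shift limits.
An optimal schedule: Aug 12→Johansson, Aug 13→Yoon, Aug 14→Yoon, Aug 15→Johansson, Aug 16→Johansson, Aug 17→Farahani, Aug 18→Singh, Aug 19→Yoon+Ito.
Total: 20 + 18 + 18 + 20 + 20 + 36 + 24 + 18 + 32 = £206.

£206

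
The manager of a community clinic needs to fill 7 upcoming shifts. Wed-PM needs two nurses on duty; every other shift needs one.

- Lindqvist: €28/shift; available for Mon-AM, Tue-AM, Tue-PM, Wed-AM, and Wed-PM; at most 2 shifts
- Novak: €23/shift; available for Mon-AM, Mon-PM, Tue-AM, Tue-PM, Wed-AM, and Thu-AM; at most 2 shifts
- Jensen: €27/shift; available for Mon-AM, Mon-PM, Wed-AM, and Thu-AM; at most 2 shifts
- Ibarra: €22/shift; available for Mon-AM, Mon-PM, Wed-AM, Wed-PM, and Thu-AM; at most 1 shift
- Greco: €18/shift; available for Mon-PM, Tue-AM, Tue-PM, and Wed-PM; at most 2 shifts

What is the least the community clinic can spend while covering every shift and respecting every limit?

€186

Picking the cheapest available nurse for each shift independently would cost €160, but that ignores the shift limits.
An optimal schedule: Mon-AM→Novak, Mon-PM→Jensen, Tue-AM→Greco, Tue-PM→Greco, Wed-AM→Jensen, Wed-PM→Ibarra+Lindqvist, Thu-AM→Novak.
Total: 23 + 27 + 18 + 18 + 27 + 22 + 28 + 23 = €186.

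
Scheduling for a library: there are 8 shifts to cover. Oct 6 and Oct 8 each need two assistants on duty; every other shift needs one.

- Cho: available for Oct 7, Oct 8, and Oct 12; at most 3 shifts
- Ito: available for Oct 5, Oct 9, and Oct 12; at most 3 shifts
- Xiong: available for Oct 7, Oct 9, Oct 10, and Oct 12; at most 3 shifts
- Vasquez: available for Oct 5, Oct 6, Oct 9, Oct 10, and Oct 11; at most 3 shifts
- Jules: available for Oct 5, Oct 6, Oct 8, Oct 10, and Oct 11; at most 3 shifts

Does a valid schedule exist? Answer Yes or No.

Yes

Oct 6 can only be covered by Vasquez and Jules, so that assignment is forced.
Oct 8 can only be covered by Cho and Jules, so that assignment is forced.
One valid schedule: Oct 5→Ito, Oct 6→Vasquez+Jules, Oct 7→Cho, Oct 8→Cho+Jules, Oct 9→Ito, Oct 10→Xiong, Oct 11→Vasquez, Oct 12→Cho.
Loads: Cho 3/3, Ito 2/3, Xiong 1/3, Vasquez 2/3, Jules 2/3 — all within limits.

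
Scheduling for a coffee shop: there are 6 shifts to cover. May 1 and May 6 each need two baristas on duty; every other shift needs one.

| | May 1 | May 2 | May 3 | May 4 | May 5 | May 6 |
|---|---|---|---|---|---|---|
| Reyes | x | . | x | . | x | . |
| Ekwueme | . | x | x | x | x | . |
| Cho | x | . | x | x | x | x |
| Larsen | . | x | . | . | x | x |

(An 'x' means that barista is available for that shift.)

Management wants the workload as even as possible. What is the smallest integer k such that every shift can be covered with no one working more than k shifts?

2

With 4 baristas and 8 worker-slots to fill, someone must work at least ⌈8/4⌉ = 2 shifts, so k ≥ 2.
k = 2 works: May 1→Reyes+Cho, May 2→Ekwueme, May 3→Reyes, May 4→Ekwueme, May 5→Larsen, May 6→Cho+Larsen.
Loads: Reyes 2, Ekwueme 2, Cho 2, Larsen 2 — all ≤ 2.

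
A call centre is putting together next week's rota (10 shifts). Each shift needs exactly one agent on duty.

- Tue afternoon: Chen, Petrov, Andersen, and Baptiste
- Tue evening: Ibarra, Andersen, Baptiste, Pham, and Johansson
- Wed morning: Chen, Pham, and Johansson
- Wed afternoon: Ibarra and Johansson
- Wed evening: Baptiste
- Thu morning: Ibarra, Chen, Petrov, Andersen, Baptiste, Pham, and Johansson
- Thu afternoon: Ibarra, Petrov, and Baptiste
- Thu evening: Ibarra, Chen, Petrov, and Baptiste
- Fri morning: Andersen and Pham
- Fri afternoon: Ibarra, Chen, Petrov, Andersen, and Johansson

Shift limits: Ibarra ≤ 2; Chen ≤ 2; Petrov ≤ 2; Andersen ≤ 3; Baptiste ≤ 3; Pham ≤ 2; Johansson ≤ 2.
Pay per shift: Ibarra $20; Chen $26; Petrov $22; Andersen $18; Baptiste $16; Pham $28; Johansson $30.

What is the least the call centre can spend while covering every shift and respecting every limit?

Wed evening can only be covered by Baptiste, so that assignment is forced.
Picking the cheapest available agent for each shift independently would cost $178, but that ignores the shift limits.
An optimal schedule: Tue afternoon→Baptiste, Tue evening→Andersen, Wed morning→Chen, Wed afternoon→Ibarra, Wed evening→Baptiste, Thu morning→Petrov, Thu afternoon→Baptiste, Thu evening→Ibarra, Fri morning→Andersen, Fri afternoon→Andersen.
Total: 16 + 18 + 26 + 20 + 16 + 22 + 16 + 20 + 18 + 18 = $190.

$190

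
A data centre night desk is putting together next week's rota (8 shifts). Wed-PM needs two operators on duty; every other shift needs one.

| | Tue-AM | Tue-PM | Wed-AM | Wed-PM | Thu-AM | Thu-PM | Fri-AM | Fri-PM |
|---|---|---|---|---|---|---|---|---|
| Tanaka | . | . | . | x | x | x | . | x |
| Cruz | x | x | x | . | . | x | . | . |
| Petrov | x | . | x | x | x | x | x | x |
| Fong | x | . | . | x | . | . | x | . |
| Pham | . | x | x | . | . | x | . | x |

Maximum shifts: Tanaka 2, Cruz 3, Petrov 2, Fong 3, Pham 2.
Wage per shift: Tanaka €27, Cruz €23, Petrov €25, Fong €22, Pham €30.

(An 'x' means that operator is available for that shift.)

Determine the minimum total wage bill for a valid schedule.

€212

Picking the cheapest available operator for each shift independently would cost €210, but that ignores the shift limits.
An optimal schedule: Tue-AM→Fong, Tue-PM→Cruz, Wed-AM→Cruz, Wed-PM→Fong+Petrov, Thu-AM→Petrov, Thu-PM→Cruz, Fri-AM→Fong, Fri-PM→Tanaka.
Total: 22 + 23 + 23 + 22 + 25 + 25 + 23 + 22 + 27 = €212.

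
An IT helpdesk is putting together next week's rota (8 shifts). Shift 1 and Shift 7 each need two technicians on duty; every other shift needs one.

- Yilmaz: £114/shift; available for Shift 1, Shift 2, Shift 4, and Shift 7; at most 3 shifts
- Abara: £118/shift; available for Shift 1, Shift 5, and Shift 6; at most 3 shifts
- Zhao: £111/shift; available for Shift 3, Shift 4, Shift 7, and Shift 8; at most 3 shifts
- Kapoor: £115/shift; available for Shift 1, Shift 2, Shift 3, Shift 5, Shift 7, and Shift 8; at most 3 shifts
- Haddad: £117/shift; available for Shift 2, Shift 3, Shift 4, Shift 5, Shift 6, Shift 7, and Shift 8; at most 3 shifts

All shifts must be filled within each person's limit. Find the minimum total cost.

£1137

Picking the cheapest available technician for each shift independently would cost £1133, but that ignores the shift limits.
An optimal schedule: Shift 1→Yilmaz+Kapoor, Shift 2→Yilmaz, Shift 3→Zhao, Shift 4→Zhao, Shift 5→Kapoor, Shift 6→Haddad, Shift 7→Yilmaz+Kapoor, Shift 8→Zhao.
Total: 114 + 115 + 114 + 111 + 111 + 115 + 117 + 114 + 115 + 111 = £1137.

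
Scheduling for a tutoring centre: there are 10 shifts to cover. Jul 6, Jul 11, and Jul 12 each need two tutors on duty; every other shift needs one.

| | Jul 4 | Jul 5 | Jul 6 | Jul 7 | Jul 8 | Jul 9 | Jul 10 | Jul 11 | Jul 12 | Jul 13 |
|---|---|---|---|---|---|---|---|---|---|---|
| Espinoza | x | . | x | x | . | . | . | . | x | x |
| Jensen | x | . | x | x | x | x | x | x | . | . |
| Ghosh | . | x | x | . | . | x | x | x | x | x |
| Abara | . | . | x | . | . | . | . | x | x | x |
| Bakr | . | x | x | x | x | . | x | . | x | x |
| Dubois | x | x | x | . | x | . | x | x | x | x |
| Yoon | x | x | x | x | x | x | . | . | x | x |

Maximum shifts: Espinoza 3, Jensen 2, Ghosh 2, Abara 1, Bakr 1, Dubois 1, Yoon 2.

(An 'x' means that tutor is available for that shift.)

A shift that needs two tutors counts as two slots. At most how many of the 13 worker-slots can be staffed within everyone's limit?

Total capacity across all tutors is 3+2+2+1+1+1+2 = 12, and 13 slots are needed, so at most 12 can be filled.
An assignment achieving 12: Jul 4→Espinoza, Jul 5→Ghosh, Jul 6→Yoon, Jul 7→Espinoza, Jul 8→Jensen, Jul 9→Jensen, Jul 10→Ghosh, Jul 11→Abara+Dubois, Jul 12→Espinoza+Bakr, Jul 13→Yoon.
Loads: Espinoza 3/3, Jensen 2/2, Ghosh 2/2, Abara 1/1, Bakr 1/1, Dubois 1/1, Yoon 2/2.

12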